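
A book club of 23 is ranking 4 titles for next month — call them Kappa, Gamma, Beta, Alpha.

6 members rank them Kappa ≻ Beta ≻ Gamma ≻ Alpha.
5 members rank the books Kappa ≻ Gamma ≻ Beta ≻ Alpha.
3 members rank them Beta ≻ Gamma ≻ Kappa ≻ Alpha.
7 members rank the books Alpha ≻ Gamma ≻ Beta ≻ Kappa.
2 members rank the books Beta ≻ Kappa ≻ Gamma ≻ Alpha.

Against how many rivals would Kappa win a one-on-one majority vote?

Kappa against each rival (23 members):
Kappa vs Gamma: Kappa wins 13–10.
Kappa vs Beta: Kappa is ranked higher on 6+5 = 11 ballots, Beta on 12. Beta wins 12–11.
Kappa vs Alpha: Kappa is ranked higher on 6+5+3+2 = 16 ballots, Alpha on 7. Kappa wins 16–7.
Kappa beats Gamma, Alpha; loses to Beta — 2 pairwise wins.

2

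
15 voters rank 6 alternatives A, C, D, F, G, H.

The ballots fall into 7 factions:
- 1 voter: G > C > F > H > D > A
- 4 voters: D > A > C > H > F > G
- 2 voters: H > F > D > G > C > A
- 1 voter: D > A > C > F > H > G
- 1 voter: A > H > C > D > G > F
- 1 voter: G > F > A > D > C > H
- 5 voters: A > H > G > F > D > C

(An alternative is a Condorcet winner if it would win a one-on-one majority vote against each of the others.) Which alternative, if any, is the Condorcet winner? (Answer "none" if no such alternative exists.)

Pairwise majorities:
A–C: A 12–3.
A–D: D 8–7.
A vs F: A, 11–4.
A–G: A 11–4.
A vs H: A is ranked higher on 4+1+1+1+5 = 12 ballots, H on 3. A wins 12–3.
C vs D: D wins 13–2.
C vs F: 7 to 8, F.
C–G: G 9–6.
C vs H: 1+4+1+1 = 7 for C, 8 for H — H by 8–7.
D–F: F 9–6.
D vs G: D preferred on 4+2+1+1 = 8 ballots; D wins 8–7.
D–H: H 9–6.
F–G: G 8–7.
F–H: H 12–3.
G vs H: G preferred on 1+1 = 2 ballots; H wins 13–2.
Every alternative loses at least once (A loses to D; C loses to A; D loses to F; F loses to A; G loses to A; H loses to A). The majority relation contains the cycle A > F > D > A, so there is no Condorcet winner.

none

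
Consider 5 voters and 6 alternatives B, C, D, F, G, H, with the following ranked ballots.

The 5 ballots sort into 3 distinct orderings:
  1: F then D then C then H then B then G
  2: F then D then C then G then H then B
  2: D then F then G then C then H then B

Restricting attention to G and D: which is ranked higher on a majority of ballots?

No ballot ranks G above D: 0.
Ballots ranking D above G: 5 − 0 = 5.
D wins the head-to-head 5–0.

D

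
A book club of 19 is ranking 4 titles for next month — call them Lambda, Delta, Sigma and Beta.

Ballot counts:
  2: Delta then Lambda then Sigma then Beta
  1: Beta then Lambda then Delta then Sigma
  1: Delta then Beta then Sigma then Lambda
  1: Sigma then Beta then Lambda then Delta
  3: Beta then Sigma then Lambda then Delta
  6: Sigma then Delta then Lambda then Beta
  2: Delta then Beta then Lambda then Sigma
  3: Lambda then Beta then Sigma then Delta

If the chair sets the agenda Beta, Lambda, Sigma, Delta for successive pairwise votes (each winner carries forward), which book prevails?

Sigma

Round 1: Beta vs Lambda — 8–11, Lambda advances.
Round 2: Lambda vs Sigma — 8–11, Sigma advances.
Round 3: Sigma vs Delta — 13–6, Sigma advances.
Sigma survives the agenda.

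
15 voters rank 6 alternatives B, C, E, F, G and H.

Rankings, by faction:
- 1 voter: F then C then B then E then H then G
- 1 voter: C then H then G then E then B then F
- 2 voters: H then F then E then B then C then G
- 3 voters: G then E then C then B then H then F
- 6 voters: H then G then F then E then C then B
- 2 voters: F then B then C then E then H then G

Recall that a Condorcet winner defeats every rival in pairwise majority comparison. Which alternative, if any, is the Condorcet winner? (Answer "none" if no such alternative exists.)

Head-to-head results (15 voters):
B vs C: C wins 11–4.
B vs E: E, 12–3.
B vs F: F, 11–4.
B vs G: G, 10–5.
B–H: H 9–6.
C vs E: E, 11–4.
C–F: F 11–4.
C vs G: G wins 9–6.
C vs H: H, 8–7.
E vs F: F wins 11–4.
E–G: G 10–5.
E–H: H 9–6.
F vs G: G wins 10–5.
F vs H: H wins 12–3.
G vs H: H, 12–3.
H beats each of B, C, E, F, G — H is the Condorcet winner.

H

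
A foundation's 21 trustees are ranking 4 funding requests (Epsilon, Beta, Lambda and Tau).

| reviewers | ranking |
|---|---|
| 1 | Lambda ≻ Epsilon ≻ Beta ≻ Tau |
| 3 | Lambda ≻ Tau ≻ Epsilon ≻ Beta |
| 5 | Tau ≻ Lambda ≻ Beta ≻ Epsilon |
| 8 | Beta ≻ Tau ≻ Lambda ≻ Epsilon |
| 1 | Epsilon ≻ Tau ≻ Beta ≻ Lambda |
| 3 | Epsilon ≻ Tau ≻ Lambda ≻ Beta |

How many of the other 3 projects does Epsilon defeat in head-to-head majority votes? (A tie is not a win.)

Epsilon against each rival (21 reviewers):
Epsilon vs Beta: 8 to 13, Beta.
Epsilon–Lambda: Lambda 17–4.
Epsilon vs Tau: 1+1+3 = 5 for Epsilon, 16 for Tau — Tau by 16–5.
Epsilon beats no one; loses to Beta, Lambda, Tau — 0 pairwise wins.

0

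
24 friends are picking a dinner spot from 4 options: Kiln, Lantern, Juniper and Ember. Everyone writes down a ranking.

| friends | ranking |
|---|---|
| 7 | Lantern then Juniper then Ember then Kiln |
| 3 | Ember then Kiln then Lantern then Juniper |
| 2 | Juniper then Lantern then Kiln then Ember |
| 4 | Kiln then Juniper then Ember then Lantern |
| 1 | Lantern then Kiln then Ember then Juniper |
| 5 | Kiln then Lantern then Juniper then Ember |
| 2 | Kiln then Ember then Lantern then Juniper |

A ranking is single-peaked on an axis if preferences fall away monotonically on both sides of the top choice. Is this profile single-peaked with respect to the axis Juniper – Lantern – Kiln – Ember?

no

Axis positions: Juniper=1, Lantern=2, Kiln=3, Ember=4.
Bloc 1: ranking walks positions 2-1-4-3; Ember is ranked above Kiln even though Kiln lies between Ember and the peak Lantern on the axis — preferences dip and rise again. Not single-peaked.
Bloc 2 (peak Ember at position 4): ranking walks positions 4-3-2-1, expanding outward from the peak — single-peaked.
Bloc 3 (peak Juniper at position 1): ranking walks positions 1-2-3-4, expanding outward from the peak — single-peaked.
Bloc 4: ranking walks positions 3-1-4-2; Juniper is ranked above Lantern even though Lantern lies between Juniper and the peak Kiln on the axis — preferences dip and rise again. Not single-peaked.
Bloc 5 (peak Lantern at position 2): ranking walks positions 2-3-4-1, expanding outward from the peak — single-peaked.
Bloc 6 (peak Kiln at position 3): ranking walks positions 3-2-1-4, expanding outward from the peak — single-peaked.
Bloc 7 (peak Kiln at position 3): ranking walks positions 3-4-2-1, expanding outward from the peak — single-peaked.
Bloc 1 violates single-peakedness, so the profile is not single-peaked on this axis.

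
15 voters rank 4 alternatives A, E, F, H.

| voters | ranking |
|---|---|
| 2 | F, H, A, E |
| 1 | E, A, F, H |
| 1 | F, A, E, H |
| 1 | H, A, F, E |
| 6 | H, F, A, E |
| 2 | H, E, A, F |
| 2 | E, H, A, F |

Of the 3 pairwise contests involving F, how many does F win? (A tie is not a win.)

2

F against each rival (15 voters):
F vs A: F, 9–6.
F vs E: F wins 10–5.
F vs H: 4 to 11, H.
F beats A, E; loses to H — 2 pairwise wins.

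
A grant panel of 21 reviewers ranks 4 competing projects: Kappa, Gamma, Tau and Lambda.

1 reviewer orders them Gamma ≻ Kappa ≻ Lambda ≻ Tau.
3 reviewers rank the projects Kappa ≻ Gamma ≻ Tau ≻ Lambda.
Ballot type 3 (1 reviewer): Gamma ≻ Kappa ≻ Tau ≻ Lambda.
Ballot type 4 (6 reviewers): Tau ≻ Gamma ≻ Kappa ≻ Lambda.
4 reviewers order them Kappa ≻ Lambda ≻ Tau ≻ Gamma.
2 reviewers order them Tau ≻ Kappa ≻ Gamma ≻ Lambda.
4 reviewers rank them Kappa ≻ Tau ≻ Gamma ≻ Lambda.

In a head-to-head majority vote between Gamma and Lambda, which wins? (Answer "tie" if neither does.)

Ballots ranking Gamma above Lambda: 1 + 3 + 1 + 6 + 2 + 4 = 17.
Ballots ranking Lambda above Gamma: 21 − 17 = 4.
Gamma wins the head-to-head 17–4.

Gamma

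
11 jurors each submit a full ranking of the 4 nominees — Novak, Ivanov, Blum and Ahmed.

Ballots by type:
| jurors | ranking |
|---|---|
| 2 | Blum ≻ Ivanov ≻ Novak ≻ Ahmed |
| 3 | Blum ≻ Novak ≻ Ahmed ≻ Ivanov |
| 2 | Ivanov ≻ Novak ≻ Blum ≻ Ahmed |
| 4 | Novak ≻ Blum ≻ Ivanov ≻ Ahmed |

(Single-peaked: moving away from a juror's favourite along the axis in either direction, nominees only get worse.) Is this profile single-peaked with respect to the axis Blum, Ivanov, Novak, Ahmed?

no

Axis positions: Blum=1, Ivanov=2, Novak=3, Ahmed=4.
Type 1 (peak Blum at position 1): ranking walks positions 1-2-3-4, expanding outward from the peak — single-peaked.
Type 2: ranking walks positions 1-3-4-2; Novak is ranked above Ivanov even though Ivanov lies between Novak and the peak Blum on the axis — preferences dip and rise again. Not single-peaked.
Type 3 (peak Ivanov at position 2): ranking walks positions 2-3-1-4, expanding outward from the peak — single-peaked.
Type 4: ranking walks positions 3-1-2-4; Blum is ranked above Ivanov even though Ivanov lies between Blum and the peak Novak on the axis — preferences dip and rise again. Not single-peaked.
Type 2 violates single-peakedness, so the profile is not single-peaked on this axis.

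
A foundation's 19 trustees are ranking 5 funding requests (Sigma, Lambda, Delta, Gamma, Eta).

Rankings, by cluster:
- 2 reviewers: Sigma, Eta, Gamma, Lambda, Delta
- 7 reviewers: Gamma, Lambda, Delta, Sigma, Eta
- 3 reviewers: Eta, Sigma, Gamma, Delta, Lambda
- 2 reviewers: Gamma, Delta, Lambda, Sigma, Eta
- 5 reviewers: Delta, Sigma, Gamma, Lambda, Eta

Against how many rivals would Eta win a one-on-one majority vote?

Eta against each rival (19 reviewers):
Eta–Sigma: Sigma 16–3.
Eta vs Lambda: Eta is ranked higher on 2+3 = 5 ballots, Lambda on 14. Lambda wins 14–5.
Eta–Delta: Delta 14–5.
Eta vs Gamma: Gamma, 14–5.
Eta beats no one; loses to Sigma, Lambda, Delta, Gamma — 0 pairwise wins.

0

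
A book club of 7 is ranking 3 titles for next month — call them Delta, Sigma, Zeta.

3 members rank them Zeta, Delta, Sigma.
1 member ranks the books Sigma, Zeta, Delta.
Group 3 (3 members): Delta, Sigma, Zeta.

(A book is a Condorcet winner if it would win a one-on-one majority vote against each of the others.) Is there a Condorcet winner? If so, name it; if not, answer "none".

none

Head-to-head results (7 members):
Delta vs Sigma: Delta wins 6–1.
Delta vs Zeta: Zeta, 4–3.
Sigma vs Zeta: Sigma, 4–3.
Every book loses at least once (Delta loses to Zeta; Sigma loses to Delta; Zeta loses to Sigma). The majority relation contains the cycle Delta > Sigma > Zeta > Delta, so there is no Condorcet winner.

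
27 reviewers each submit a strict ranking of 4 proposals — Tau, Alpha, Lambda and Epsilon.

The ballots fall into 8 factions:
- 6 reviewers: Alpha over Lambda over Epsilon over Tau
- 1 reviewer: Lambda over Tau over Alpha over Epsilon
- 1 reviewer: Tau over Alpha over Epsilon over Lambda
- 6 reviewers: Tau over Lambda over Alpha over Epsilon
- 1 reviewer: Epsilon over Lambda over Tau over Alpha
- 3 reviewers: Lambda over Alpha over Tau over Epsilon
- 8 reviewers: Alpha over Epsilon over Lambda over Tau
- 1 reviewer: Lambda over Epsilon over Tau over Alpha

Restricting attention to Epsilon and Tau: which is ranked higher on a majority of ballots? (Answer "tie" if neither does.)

Epsilon

Ballots ranking Epsilon above Tau: 6 + 1 + 8 + 1 = 16.
Ballots ranking Tau above Epsilon: 27 − 16 = 11.
Epsilon wins the head-to-head 16–11.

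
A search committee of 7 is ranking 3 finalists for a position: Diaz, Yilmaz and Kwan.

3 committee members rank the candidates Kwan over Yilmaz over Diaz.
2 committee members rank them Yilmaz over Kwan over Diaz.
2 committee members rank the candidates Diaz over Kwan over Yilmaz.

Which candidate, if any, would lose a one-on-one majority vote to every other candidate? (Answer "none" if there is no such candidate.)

Pairwise majorities:
Diaz vs Yilmaz: 2 for Diaz, 5 for Yilmaz — Yilmaz by 5–2.
Diaz vs Kwan: 2 to 5, Kwan.
Yilmaz vs Kwan: Yilmaz preferred on 2 ballots; Kwan wins 5–2.
Diaz is beaten in every head-to-head and is the Condorcet loser.

Diaz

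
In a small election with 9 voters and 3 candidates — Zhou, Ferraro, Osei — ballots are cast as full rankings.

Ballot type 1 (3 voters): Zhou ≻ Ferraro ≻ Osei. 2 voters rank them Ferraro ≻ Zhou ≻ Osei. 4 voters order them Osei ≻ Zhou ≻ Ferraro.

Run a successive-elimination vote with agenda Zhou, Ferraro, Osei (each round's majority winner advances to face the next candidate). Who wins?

Round 1: Zhou vs Ferraro — 7–2, Zhou advances.
Round 2: Zhou vs Osei — 5–4, Zhou advances.
Zhou survives the agenda.

Zhou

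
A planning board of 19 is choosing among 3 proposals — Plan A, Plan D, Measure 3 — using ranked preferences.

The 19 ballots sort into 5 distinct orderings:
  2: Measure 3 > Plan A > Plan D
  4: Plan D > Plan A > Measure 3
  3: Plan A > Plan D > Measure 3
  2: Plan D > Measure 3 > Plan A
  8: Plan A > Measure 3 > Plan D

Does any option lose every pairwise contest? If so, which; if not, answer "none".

Plan D

Pairwise majorities:
Plan A vs Plan D: Plan A wins 13–6.
Plan A vs Measure 3: 4+3+8 = 15 for Plan A, 4 for Measure 3 — Plan A by 15–4.
Plan D vs Measure 3: Plan D preferred on 4+3+2 = 9 ballots; Measure 3 wins 10–9.
Plan D is beaten in every head-to-head and is the Condorcet loser.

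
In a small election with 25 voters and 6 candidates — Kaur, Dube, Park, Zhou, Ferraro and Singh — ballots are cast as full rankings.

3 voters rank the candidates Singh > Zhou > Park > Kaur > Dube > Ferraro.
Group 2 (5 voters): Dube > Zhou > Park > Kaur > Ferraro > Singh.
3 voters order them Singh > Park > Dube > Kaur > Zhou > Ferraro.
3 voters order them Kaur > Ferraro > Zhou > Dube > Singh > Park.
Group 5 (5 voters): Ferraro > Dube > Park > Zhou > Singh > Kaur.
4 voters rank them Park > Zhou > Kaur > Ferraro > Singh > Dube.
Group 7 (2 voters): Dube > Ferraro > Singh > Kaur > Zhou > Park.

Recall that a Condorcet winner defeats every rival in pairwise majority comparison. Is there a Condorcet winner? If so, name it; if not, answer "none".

Dube

Pairwise majorities:
Kaur vs Dube: Dube wins 15–10.
Kaur vs Park: Kaur preferred on 3+2 = 5 ballots; Park wins 20–5.
Kaur vs Zhou: Zhou wins 17–8.
Kaur vs Ferraro: Kaur wins 18–7.
Kaur vs Singh: 12 to 13, Singh.
Dube vs Park: Dube, 15–10.
Dube–Zhou: Dube 15–10.
Dube vs Ferraro: Dube wins 13–12.
Dube vs Singh: Dube is ranked higher on 5+3+5+2 = 15 ballots, Singh on 10. Dube wins 15–10.
Park vs Zhou: Park preferred on 3+5+4 = 12 ballots; Zhou wins 13–12.
Park vs Ferraro: 3+5+3+4 = 15 for Park, 10 for Ferraro — Park by 15–10.
Park vs Singh: Park, 14–11.
Zhou vs Ferraro: Zhou preferred on 3+5+3+4 = 15 ballots; Zhou wins 15–10.
Zhou vs Singh: Zhou preferred on 5+3+5+4 = 17 ballots; Zhou wins 17–8.
Ferraro vs Singh: Ferraro preferred on 5+3+5+4+2 = 19 ballots; Ferraro wins 19–6.
Dube beats each of Kaur, Park, Zhou, Ferraro, Singh — Dube is the Condorcet winner.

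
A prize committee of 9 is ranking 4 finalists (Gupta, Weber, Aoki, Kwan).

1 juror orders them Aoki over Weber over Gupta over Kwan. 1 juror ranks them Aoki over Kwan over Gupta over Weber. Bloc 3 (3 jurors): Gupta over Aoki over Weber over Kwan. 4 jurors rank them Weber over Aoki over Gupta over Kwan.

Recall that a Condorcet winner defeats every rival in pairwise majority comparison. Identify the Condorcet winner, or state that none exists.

Pairwise majorities:
Gupta vs Weber: Weber wins 5–4.
Gupta vs Aoki: Aoki, 6–3.
Gupta vs Kwan: Gupta wins 8–1.
Weber–Aoki: Aoki 5–4.
Weber vs Kwan: Weber wins 8–1.
Aoki–Kwan: Aoki 9–0.
Only Aoki has no losses; Aoki is the Condorcet winner.

Aoki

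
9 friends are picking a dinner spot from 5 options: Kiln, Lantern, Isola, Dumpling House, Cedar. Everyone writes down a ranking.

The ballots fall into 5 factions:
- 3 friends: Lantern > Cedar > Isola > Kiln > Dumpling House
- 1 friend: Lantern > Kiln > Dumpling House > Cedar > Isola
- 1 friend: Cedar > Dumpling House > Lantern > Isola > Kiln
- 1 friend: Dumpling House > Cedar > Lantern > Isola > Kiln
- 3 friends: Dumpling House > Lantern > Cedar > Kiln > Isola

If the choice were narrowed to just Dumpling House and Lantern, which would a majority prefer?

Ballots ranking Dumpling House above Lantern: 1 + 1 + 3 = 5.
Ballots ranking Lantern above Dumpling House: 9 − 5 = 4.
Dumpling House wins the head-to-head 5–4.

Dumpling House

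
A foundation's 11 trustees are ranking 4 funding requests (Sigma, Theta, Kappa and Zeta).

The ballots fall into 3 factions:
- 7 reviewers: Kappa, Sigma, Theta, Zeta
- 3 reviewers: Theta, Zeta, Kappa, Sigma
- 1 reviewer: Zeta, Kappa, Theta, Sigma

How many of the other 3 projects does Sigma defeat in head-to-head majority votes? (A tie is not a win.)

Sigma against each rival (11 reviewers):
Sigma vs Theta: Sigma, 7–4.
Sigma vs Kappa: 0 to 11, Kappa.
Sigma–Zeta: Sigma 7–4.
Sigma beats Theta, Zeta; loses to Kappa — 2 pairwise wins.

2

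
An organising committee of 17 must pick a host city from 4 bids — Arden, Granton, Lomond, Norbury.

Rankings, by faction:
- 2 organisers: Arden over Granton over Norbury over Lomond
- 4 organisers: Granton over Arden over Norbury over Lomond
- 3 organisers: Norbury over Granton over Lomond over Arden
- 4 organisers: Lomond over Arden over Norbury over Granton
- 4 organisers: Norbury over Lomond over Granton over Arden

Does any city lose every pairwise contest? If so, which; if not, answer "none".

Pairwise majorities:
Arden–Granton: Granton 11–6.
Arden vs Lomond: Lomond wins 11–6.
Arden vs Norbury: 10 to 7, Arden.
Granton vs Lomond: Granton is ranked higher on 2+4+3 = 9 ballots, Lomond on 8. Granton wins 9–8.
Granton vs Norbury: 2+4 = 6 for Granton, 11 for Norbury — Norbury by 11–6.
Lomond vs Norbury: Norbury wins 13–4.
No city is winless: Arden beats Norbury; Granton beats Arden; Lomond beats Arden; Norbury beats Granton. There is no Condorcet loser.

none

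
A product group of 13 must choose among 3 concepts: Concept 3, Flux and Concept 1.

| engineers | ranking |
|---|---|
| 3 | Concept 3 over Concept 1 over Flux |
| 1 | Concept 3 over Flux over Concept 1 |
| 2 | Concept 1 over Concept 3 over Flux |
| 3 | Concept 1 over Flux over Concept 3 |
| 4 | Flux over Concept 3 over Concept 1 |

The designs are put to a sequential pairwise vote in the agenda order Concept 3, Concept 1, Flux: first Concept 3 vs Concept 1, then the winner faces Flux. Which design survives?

Flux

Round 1: Concept 3 vs Concept 1 — 8–5, Concept 3 advances.
Round 2: Concept 3 vs Flux — 6–7, Flux advances.
The agenda winner is Flux.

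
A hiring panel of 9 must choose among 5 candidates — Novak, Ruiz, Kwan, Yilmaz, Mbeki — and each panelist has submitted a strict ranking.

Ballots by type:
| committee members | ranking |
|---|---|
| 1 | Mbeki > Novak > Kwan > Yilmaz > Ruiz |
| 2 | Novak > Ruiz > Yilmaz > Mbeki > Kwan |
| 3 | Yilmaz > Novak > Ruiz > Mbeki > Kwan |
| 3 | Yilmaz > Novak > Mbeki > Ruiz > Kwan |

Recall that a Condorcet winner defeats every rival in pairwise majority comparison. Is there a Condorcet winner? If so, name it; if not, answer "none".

Yilmaz

Pairwise majorities:
Novak vs Ruiz: Novak wins 9–0.
Novak–Kwan: Novak 9–0.
Novak vs Yilmaz: Yilmaz wins 6–3.
Novak vs Mbeki: Novak wins 8–1.
Ruiz vs Kwan: Ruiz wins 8–1.
Ruiz–Yilmaz: Yilmaz 7–2.
Ruiz vs Mbeki: Ruiz wins 5–4.
Kwan vs Yilmaz: Yilmaz wins 8–1.
Kwan–Mbeki: Mbeki 9–0.
Yilmaz vs Mbeki: Yilmaz wins 8–1.
Yilmaz wins every pairwise contest, so Yilmaz is the Condorcet winner.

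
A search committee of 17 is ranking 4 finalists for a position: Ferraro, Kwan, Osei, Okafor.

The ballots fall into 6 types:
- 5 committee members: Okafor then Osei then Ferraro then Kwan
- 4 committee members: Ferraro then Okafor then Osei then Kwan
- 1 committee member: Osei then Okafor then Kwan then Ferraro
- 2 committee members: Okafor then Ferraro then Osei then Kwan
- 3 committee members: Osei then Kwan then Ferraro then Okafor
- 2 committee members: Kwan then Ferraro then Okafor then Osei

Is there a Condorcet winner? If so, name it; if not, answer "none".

none

Check each pair by majority over 17 ballots:
Ferraro vs Kwan: 5+4+2 = 11 for Ferraro, 6 for Kwan — Ferraro by 11–6.
Ferraro vs Osei: Ferraro is ranked higher on 4+2+2 = 8 ballots, Osei on 9. Osei wins 9–8.
Ferraro vs Okafor: Ferraro preferred on 4+3+2 = 9 ballots; Ferraro wins 9–8.
Kwan vs Osei: 2 for Kwan, 15 for Osei — Osei by 15–2.
Kwan vs Okafor: Kwan preferred on 3+2 = 5 ballots; Okafor wins 12–5.
Osei vs Okafor: Osei preferred on 1+3 = 4 ballots; Okafor wins 13–4.
Every candidate loses at least once (Ferraro loses to Osei; Kwan loses to Ferraro; Osei loses to Okafor; Okafor loses to Ferraro). The majority relation contains the cycle Ferraro beats Okafor beats Osei beats Ferraro, so there is no Condorcet winner.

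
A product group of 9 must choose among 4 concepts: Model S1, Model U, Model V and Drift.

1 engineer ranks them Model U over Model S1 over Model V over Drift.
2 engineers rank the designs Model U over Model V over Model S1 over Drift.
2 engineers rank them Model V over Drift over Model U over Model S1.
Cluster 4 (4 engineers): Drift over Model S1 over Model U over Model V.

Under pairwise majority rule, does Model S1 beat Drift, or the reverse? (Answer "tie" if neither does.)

Drift

Ballots ranking Model S1 above Drift: 1 + 2 = 3.
Ballots ranking Drift above Model S1: 9 − 3 = 6.
Drift wins the head-to-head 6–3.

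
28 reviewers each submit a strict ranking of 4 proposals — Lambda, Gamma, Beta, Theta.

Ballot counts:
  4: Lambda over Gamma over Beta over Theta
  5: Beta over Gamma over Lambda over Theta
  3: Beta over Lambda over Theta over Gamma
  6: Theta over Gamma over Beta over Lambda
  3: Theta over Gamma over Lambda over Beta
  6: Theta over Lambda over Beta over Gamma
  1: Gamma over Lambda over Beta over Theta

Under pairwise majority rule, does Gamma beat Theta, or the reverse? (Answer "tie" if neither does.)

Ballots ranking Gamma above Theta: 4 + 5 + 1 = 10.
Ballots ranking Theta above Gamma: 28 − 10 = 18.
Theta wins the head-to-head 18–10.

Theta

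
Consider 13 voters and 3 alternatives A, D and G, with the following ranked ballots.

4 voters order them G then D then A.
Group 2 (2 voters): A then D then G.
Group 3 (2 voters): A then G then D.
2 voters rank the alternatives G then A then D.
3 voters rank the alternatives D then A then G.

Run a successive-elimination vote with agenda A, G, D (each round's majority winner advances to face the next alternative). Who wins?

Round 1: A vs G — 7–6, A advances.
Round 2: A vs D — 6–7, D advances.
D survives the agenda.

D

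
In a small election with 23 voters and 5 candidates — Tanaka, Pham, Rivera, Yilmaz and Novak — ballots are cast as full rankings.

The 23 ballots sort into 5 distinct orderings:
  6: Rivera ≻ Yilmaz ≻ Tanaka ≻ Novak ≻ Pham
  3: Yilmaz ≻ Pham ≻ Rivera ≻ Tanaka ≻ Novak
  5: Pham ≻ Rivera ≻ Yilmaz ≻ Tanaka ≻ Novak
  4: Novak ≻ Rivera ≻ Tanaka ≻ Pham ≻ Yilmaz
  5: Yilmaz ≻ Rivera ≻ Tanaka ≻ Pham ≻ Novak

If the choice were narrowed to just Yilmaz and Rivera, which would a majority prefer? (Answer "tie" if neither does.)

Ballots ranking Yilmaz above Rivera: 3 + 5 = 8.
Ballots ranking Rivera above Yilmaz: 23 − 8 = 15.
Rivera wins the head-to-head 15–8.

Rivera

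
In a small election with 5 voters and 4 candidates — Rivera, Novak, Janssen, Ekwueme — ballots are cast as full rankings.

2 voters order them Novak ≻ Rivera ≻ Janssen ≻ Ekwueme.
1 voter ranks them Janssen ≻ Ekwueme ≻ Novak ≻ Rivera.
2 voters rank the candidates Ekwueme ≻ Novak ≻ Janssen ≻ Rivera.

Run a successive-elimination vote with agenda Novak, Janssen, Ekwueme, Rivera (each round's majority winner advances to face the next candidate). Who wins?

Round 1: Novak vs Janssen — 4–1, Novak advances.
Round 2: Novak vs Ekwueme — 2–3, Ekwueme advances.
Round 3: Ekwueme vs Rivera — 3–2, Ekwueme advances.
The agenda winner is Ekwueme.

Ekwueme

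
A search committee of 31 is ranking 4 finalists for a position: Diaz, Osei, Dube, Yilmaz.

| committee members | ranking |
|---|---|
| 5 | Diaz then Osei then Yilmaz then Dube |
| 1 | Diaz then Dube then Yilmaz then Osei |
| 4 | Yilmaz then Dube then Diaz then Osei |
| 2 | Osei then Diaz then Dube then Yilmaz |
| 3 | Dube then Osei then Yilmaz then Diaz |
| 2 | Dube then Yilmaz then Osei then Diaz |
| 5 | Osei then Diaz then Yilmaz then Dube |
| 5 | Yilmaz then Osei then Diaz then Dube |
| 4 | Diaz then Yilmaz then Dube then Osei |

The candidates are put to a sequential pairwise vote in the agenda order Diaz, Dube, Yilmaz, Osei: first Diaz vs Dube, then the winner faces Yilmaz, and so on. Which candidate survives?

Round 1: Diaz vs Dube — 22–9, Diaz advances.
Round 2: Diaz vs Yilmaz — 17–14, Diaz advances.
Round 3: Diaz vs Osei — 14–17, Osei advances.
The agenda winner is Osei.

Osei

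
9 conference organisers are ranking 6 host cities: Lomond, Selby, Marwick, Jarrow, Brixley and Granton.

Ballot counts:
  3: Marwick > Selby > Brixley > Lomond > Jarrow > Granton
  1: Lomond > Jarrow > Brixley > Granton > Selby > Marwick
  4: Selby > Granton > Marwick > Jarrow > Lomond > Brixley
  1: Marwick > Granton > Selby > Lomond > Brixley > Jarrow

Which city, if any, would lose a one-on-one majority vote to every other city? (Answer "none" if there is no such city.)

Head-to-head results (9 organisers):
Lomond vs Selby: 1 for Lomond, 8 for Selby — Selby by 8–1.
Lomond–Marwick: Marwick 8–1.
Lomond vs Jarrow: Lomond is ranked higher on 3+1+1 = 5 ballots, Jarrow on 4. Lomond wins 5–4.
Lomond vs Brixley: 1+4+1 = 6 for Lomond, 3 for Brixley — Lomond by 6–3.
Lomond vs Granton: Granton wins 5–4.
Selby vs Marwick: Selby preferred on 1+4 = 5 ballots; Selby wins 5–4.
Selby vs Jarrow: Selby wins 8–1.
Selby–Brixley: Selby 8–1.
Selby–Granton: Selby 7–2.
Marwick vs Jarrow: Marwick preferred on 3+4+1 = 8 ballots; Marwick wins 8–1.
Marwick vs Brixley: 8 to 1, Marwick.
Marwick–Granton: Granton 5–4.
Jarrow vs Brixley: 1+4 = 5 for Jarrow, 4 for Brixley — Jarrow by 5–4.
Jarrow vs Granton: Granton wins 5–4.
Brixley vs Granton: Granton, 5–4.
Only Brixley has no wins; Brixley is the Condorcet loser.

Brixley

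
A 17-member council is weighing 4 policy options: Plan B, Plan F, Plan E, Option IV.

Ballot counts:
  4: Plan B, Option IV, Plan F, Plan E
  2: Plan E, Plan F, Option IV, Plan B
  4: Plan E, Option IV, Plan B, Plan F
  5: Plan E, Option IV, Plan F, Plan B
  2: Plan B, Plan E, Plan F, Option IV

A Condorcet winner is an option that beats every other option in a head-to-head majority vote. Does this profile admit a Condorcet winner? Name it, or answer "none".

Plan E

Pairwise majorities:
Plan B vs Plan F: Plan B, 10–7.
Plan B–Plan E: Plan E 11–6.
Plan B–Option IV: Option IV 11–6.
Plan F vs Plan E: Plan E, 13–4.
Plan F–Option IV: Option IV 13–4.
Plan E vs Option IV: Plan E, 13–4.
Only Plan E has no losses; Plan E is the Condorcet winner.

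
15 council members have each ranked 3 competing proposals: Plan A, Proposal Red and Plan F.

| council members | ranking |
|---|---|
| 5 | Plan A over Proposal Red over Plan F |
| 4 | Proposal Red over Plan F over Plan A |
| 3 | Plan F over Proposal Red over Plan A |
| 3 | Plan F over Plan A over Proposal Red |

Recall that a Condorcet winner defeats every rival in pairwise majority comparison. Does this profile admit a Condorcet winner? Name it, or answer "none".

none

Pairwise majorities:
Plan A vs Proposal Red: Plan A, 8–7.
Plan A vs Plan F: Plan F, 10–5.
Proposal Red vs Plan F: Proposal Red wins 9–6.
No option is unbeaten: Plan A loses to Plan F; Proposal Red loses to Plan A; Plan F loses to Proposal Red. In particular Plan A > Proposal Red > Plan F > Plan A is a majority cycle — no Condorcet winner exists.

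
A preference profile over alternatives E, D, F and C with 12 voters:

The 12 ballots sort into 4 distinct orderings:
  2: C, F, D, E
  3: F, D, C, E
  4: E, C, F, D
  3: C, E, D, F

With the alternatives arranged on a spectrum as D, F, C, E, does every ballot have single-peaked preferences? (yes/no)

Axis positions: D=1, F=2, C=3, E=4.
Faction 1 (peak C at position 3): ranking walks positions 3-2-1-4, expanding outward from the peak — single-peaked.
Faction 2 (peak F at position 2): ranking walks positions 2-1-3-4, expanding outward from the peak — single-peaked.
Faction 3 (peak E at position 4): ranking walks positions 4-3-2-1, expanding outward from the peak — single-peaked.
Faction 4: ranking walks positions 3-4-1-2; D is ranked above F even though F lies between D and the peak C on the axis — preferences dip and rise again. Not single-peaked.
Faction 4 violates single-peakedness, so the profile is not single-peaked on this axis.

no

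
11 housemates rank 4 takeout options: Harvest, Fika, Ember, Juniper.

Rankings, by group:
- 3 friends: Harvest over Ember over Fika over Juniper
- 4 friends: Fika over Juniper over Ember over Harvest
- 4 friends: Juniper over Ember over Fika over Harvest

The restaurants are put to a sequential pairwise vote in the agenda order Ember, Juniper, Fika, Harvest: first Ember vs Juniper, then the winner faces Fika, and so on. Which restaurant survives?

Fika

Round 1: Ember vs Juniper — 3–8, Juniper advances.
Round 2: Juniper vs Fika — 4–7, Fika advances.
Round 3: Fika vs Harvest — 8–3, Fika advances.
Fika survives the agenda.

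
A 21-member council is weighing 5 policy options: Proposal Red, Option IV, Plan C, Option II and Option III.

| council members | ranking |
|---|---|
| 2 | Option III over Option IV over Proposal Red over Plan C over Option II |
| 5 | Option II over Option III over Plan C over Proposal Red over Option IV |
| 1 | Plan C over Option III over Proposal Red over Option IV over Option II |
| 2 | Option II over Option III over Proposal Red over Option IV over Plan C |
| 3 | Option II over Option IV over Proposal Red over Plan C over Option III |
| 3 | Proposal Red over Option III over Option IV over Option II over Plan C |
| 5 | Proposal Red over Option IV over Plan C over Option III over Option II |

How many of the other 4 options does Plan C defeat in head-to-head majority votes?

Plan C against each rival (21 council members):
Plan C vs Proposal Red: Proposal Red wins 15–6.
Plan C vs Option IV: 5+1 = 6 for Plan C, 15 for Option IV — Option IV by 15–6.
Plan C vs Option II: Plan C preferred on 2+1+5 = 8 ballots; Option II wins 13–8.
Plan C vs Option III: Plan C is ranked higher on 1+3+5 = 9 ballots, Option III on 12. Option III wins 12–9.
Plan C beats no one; loses to Proposal Red, Option IV, Option II, Option III — 0 pairwise wins.

0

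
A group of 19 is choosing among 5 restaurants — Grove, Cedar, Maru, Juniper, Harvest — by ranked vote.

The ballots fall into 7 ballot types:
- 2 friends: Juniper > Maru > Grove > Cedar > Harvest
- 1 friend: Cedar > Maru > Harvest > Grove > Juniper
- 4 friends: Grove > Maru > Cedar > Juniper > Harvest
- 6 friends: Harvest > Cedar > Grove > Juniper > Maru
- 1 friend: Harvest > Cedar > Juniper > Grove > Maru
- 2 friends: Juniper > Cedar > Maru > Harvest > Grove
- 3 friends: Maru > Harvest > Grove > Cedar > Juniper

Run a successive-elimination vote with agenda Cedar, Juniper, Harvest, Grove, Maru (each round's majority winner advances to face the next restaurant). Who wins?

Maru

Round 1: Cedar vs Juniper — 15–4, Cedar advances.
Round 2: Cedar vs Harvest — 9–10, Harvest advances.
Round 3: Harvest vs Grove — 13–6, Harvest advances.
Round 4: Harvest vs Maru — 7–12, Maru advances.
Maru survives the agenda.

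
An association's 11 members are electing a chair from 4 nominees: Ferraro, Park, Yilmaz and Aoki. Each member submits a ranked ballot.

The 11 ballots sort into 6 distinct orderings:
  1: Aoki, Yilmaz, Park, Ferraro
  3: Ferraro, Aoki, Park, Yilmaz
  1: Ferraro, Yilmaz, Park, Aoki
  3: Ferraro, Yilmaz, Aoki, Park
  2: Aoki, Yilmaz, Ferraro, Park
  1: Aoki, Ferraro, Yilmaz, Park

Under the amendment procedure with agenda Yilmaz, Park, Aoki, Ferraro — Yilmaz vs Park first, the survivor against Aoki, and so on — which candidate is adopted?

Ferraro

Round 1: Yilmaz vs Park — 8–3, Yilmaz advances.
Round 2: Yilmaz vs Aoki — 4–7, Aoki advances.
Round 3: Aoki vs Ferraro — 4–7, Ferraro advances.
Ferraro survives the agenda.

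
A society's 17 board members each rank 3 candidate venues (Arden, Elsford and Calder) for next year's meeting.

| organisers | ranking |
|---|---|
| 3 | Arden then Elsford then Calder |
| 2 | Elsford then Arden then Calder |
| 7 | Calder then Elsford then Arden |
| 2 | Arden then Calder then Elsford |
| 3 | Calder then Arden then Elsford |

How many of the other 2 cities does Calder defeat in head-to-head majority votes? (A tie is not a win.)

2

Calder against each rival (17 organisers):
Calder vs Arden: Calder wins 10–7.
Calder vs Elsford: Calder is ranked higher on 7+2+3 = 12 ballots, Elsford on 5. Calder wins 12–5.
Calder beats Arden, Elsford — 2 pairwise wins.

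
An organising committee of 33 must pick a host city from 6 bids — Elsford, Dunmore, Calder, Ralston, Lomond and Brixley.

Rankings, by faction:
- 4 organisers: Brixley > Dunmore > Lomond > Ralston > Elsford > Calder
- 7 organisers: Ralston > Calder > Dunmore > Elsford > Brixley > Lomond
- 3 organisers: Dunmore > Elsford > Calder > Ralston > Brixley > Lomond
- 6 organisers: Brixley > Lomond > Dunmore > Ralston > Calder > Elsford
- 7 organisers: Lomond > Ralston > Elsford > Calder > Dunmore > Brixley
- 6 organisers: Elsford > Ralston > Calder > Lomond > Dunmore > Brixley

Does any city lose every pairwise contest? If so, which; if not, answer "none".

Pairwise majorities:
Elsford vs Dunmore: Dunmore wins 20–13.
Elsford vs Calder: Elsford is ranked higher on 4+3+7+6 = 20 ballots, Calder on 13. Elsford wins 20–13.
Elsford vs Ralston: Elsford preferred on 3+6 = 9 ballots; Ralston wins 24–9.
Elsford vs Lomond: Lomond, 17–16.
Elsford–Brixley: Elsford 23–10.
Dunmore vs Calder: Dunmore is ranked higher on 4+3+6 = 13 ballots, Calder on 20. Calder wins 20–13.
Dunmore vs Ralston: Ralston wins 20–13.
Dunmore vs Lomond: 4+7+3 = 14 for Dunmore, 19 for Lomond — Lomond by 19–14.
Dunmore vs Brixley: Dunmore, 23–10.
Calder vs Ralston: Ralston wins 30–3.
Calder vs Lomond: 16 to 17, Lomond.
Calder vs Brixley: 23 to 10, Calder.
Ralston vs Lomond: Ralston preferred on 7+3+6 = 16 ballots; Lomond wins 17–16.
Ralston–Brixley: Ralston 23–10.
Lomond vs Brixley: Brixley, 20–13.
Each city has at least one pairwise win (Elsford beats Calder; Dunmore beats Elsford; Calder beats Dunmore; Ralston beats Elsford; Lomond beats Elsford; Brixley beats Lomond) — no Condorcet loser.

none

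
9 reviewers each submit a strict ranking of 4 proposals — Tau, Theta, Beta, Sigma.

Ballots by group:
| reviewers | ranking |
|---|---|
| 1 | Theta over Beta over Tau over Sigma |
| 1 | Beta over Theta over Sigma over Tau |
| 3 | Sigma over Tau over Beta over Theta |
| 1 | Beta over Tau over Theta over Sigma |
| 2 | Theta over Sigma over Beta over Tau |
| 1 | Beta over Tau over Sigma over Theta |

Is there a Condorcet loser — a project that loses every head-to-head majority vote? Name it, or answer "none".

none

Head-to-head results (9 reviewers):
Tau vs Theta: 3+1+1 = 5 for Tau, 4 for Theta — Tau by 5–4.
Tau vs Beta: Beta, 6–3.
Tau–Sigma: Sigma 6–3.
Theta vs Beta: 1+2 = 3 for Theta, 6 for Beta — Beta by 6–3.
Theta vs Sigma: Theta, 5–4.
Beta vs Sigma: Sigma, 5–4.
Each project has at least one pairwise win (Tau beats Theta; Theta beats Sigma; Beta beats Tau; Sigma beats Tau) — no Condorcet loser.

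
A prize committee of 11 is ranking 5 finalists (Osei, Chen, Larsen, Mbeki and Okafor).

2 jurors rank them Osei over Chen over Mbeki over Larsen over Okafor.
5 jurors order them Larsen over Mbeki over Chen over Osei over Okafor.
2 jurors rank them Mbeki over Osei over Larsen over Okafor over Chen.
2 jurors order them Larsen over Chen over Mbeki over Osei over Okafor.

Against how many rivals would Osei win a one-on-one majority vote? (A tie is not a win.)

1

Osei against each rival (11 jurors):
Osei vs Chen: 4 to 7, Chen.
Osei vs Larsen: Osei preferred on 2+2 = 4 ballots; Larsen wins 7–4.
Osei vs Mbeki: Mbeki, 9–2.
Osei–Okafor: Osei 11–0.
Osei beats Okafor; loses to Chen, Larsen, Mbeki — 1 pairwise win.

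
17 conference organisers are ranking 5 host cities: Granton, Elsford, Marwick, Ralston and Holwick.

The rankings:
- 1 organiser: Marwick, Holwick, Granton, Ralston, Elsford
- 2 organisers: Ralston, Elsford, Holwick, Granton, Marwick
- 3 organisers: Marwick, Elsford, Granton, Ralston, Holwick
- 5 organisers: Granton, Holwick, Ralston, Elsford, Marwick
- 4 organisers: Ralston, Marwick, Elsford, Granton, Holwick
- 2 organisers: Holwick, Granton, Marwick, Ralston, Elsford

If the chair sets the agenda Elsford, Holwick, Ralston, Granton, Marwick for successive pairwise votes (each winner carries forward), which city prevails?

Round 1: Elsford vs Holwick — 9–8, Elsford advances.
Round 2: Elsford vs Ralston — 3–14, Ralston advances.
Round 3: Ralston vs Granton — 6–11, Granton advances.
Round 4: Granton vs Marwick — 9–8, Granton advances.
The agenda winner is Granton.

Granton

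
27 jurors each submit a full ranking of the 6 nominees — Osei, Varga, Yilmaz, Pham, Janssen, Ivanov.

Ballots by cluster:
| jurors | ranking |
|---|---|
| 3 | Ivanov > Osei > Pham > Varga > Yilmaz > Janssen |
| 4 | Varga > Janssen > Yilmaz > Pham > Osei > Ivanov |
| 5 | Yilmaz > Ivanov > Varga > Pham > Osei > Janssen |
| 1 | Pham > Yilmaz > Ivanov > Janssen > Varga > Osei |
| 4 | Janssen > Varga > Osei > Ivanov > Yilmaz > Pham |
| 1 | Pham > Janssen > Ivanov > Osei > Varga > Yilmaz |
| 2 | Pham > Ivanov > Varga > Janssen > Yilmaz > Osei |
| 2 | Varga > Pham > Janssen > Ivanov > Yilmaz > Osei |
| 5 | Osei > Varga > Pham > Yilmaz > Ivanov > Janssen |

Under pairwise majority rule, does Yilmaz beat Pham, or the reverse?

Pham

Ballots ranking Yilmaz above Pham: 4 + 5 + 4 = 13.
Ballots ranking Pham above Yilmaz: 27 − 13 = 14.
Pham wins the head-to-head 14–13.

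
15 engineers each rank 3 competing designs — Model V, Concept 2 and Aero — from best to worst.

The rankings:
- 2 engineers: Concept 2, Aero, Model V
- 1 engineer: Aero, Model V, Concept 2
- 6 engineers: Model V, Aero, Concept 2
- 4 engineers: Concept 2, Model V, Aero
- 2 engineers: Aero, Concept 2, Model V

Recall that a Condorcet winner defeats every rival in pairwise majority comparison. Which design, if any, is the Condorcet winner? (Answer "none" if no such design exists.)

none

Head-to-head results (15 engineers):
Model V vs Concept 2: Model V is ranked higher on 1+6 = 7 ballots, Concept 2 on 8. Concept 2 wins 8–7.
Model V vs Aero: 6+4 = 10 for Model V, 5 for Aero — Model V by 10–5.
Concept 2 vs Aero: 6 to 9, Aero.
Each design drops at least one matchup (Model V loses to Concept 2; Concept 2 loses to Aero; Aero loses to Model V); the cycle Model V beats Aero beats Concept 2 beats Model V rules out a Condorcet winner.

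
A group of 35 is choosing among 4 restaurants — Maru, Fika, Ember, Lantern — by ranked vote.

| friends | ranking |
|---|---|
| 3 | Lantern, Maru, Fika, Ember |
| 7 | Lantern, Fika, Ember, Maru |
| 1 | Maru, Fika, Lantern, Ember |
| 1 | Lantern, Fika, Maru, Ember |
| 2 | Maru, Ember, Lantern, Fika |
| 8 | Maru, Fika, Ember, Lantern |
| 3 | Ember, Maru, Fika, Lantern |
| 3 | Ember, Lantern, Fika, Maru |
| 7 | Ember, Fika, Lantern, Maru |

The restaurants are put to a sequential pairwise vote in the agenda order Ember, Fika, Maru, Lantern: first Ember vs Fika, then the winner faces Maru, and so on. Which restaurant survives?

Round 1: Ember vs Fika — 15–20, Fika advances.
Round 2: Fika vs Maru — 18–17, Fika advances.
Round 3: Fika vs Lantern — 19–16, Fika advances.
The agenda winner is Fika.

Fika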